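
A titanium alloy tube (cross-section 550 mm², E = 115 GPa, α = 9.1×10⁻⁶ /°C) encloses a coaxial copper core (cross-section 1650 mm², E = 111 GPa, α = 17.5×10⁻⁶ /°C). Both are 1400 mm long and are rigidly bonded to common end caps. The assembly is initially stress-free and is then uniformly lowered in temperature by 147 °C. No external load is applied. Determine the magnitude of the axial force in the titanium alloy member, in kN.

The copper has the larger α, so on cooling it would change length more than the titanium alloy if both were free. The rigid plates force a common final length, so the copper is put into tension and the titanium alloy into compression, with equal and opposite forces P (no external load).
Setting the final lengths equal and cancelling L: (α₁ − α₂)ΔT = P/(A₁E₁) + P/(A₂E₂).
|α₁ − α₂|·ΔT = 8.4×10⁻⁶ × 147 = 0.001235.
1/(A₁E₁) + 1/(A₂E₂) = 1/(550×115×10³) + 1/(1650×111×10³) = 2.127×10⁻⁸ N⁻¹.
P = 0.001235 / 2.127×10⁻⁸ = 58050 N = 58.05 kN.

P ≈ 58.1 kN (compressive in the titanium alloy)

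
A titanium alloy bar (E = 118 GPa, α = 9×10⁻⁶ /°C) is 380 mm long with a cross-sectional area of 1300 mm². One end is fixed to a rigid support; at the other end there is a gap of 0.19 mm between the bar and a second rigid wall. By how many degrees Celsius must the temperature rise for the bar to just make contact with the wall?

ΔT ≈ 55.6 °C

Contact occurs when the free expansion equals the gap: αΔT L = 0.19 mm.
ΔT = 0.19 / (9×10⁻⁶ × 380) = 55.56 °C.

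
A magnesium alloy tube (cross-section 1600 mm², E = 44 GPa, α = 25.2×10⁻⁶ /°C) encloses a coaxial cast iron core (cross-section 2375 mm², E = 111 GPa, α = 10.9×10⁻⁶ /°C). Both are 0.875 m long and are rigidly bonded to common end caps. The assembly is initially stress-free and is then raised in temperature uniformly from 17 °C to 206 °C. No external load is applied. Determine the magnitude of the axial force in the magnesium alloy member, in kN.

P ≈ 150 kN (compressive in the magnesium alloy)

Both members must finish at the same length. With the larger α, the magnesium alloy tends to over-expand; the plates restrain it, putting the magnesium alloy in compression and the cast iron in tension. With no external load the two internal forces are equal and opposite, magnitude P.
Equating the net (thermal + elastic) strains gives |α₁ − α₂|·ΔT = P·[1/(A₁E₁) + 1/(A₂E₂)].
|α₁ − α₂|·ΔT = 14.3×10⁻⁶ × 189 = 0.002703.
1/(A₁E₁) + 1/(A₂E₂) = 1/(1600×44×10³) + 1/(2375×111×10³) = 1.8×10⁻⁸ N⁻¹.
So P = 0.002703 / 1.8×10⁻⁸ = 150.2 kN.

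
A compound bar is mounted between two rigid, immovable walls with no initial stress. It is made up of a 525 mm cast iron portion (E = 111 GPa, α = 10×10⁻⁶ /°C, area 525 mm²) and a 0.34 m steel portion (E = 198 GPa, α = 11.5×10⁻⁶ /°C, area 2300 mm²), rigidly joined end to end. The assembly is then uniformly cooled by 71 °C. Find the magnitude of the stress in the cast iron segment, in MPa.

σ ≈ 127 MPa (tensile)

If the supports were absent, the total length change would be Σ αᵢΔT Lᵢ = 10×10⁻⁶×71×525 + 11.5×10⁻⁶×71×340 = 0.6504 mm.
The rigid supports impose zero overall length change; the single axial force P common to all segments must satisfy P Σ Lᵢ/(AᵢEᵢ) = δ_free.
The series flexibility is Σ Lᵢ/(AᵢEᵢ) = 525/(525×111×10³) + 340/(2300×198×10³) = 9.756×10⁻⁶ mm/N.
P = 0.6504 / 9.756×10⁻⁶ = 66670 N = 66.67 kN, tensile.
σ_{cast iron} = P / A = 66670 / 525 = 127 MPa.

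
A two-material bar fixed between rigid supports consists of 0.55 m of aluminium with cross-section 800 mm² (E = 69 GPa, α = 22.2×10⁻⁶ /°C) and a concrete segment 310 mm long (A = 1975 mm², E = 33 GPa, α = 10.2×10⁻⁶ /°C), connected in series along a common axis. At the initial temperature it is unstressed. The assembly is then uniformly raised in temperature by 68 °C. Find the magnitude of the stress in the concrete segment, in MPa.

If the supports were absent, the total length change would be Σ αᵢΔT Lᵢ = 22.2×10⁻⁶×68×550 + 10.2×10⁻⁶×68×310 = 1.045 mm.
Since the ends are fixed, an axial force P builds up, equal in every segment, with P · Σ Lᵢ/(AᵢEᵢ) = δ_free.
Σ Lᵢ/(AᵢEᵢ) = 550/(800×69×10³) + 310/(1975×33×10³) = 1.472×10⁻⁵ mm/N.
Hence P = δ_free / Σ(L/AE) = 1.045/1.472×10⁻⁵ = 71.01 kN (compressive).
σ_{concrete} = P / A = 71010 / 1975 = 35.95 MPa.

σ ≈ 36 MPa (compressive)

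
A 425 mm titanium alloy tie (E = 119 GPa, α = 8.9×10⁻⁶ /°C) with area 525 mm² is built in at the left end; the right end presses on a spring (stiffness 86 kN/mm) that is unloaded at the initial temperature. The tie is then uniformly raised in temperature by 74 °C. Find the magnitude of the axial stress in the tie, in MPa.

σ ≈ 28.9 MPa (compressive)

Free thermal expansion: δ_free = αΔT L = 8.9×10⁻⁶ × 74 × 425 = 0.2799 mm.
Let P be the compressive force at the spring. The tie shortens elastically by PL/(AE) and the spring compresses by P/k; together these equal δ_free.
P [ L/(AE) + 1/k ] = δ_free → P [ 425/(525×119×10³) + 1/(86×10³) ] = 0.2799.
P = 0.2799 / 1.843×10⁻⁵ = 15190 N.
σ = P/A = 15190/525 = 28.93 MPa.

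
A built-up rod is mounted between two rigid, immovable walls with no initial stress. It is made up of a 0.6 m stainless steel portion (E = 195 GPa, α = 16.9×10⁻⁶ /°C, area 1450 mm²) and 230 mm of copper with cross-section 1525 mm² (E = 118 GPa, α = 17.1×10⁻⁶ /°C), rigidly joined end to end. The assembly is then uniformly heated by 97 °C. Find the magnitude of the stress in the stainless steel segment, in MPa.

If the supports were absent, the total length change would be Σ αᵢΔT Lᵢ = 16.9×10⁻⁶×97×600 + 17.1×10⁻⁶×97×230 = 1.365 mm.
The walls prevent any net length change, so an axial force P (same in every segment) develops. Compatibility: P · Σ Lᵢ/(AᵢEᵢ) = δ_free.
Σ Lᵢ/(AᵢEᵢ) = 600/(1450×195×10³) + 230/(1525×118×10³) = 3.4×10⁻⁶ mm/N.
So P = 1.365 / 3.4×10⁻⁶ = 401.5 kN, compressive.
σ_{stainless steel} = P / A = 401500 / 1450 = 276.9 MPa.

σ ≈ 277 MPa (compressive)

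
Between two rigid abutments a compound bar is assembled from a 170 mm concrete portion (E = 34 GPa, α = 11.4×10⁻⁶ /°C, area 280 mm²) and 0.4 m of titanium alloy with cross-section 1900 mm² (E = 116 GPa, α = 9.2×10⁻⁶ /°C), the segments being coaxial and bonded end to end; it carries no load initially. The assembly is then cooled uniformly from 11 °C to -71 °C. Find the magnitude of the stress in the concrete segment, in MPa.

With the walls removed the bar would change length by δ_free = Σ αᵢΔT Lᵢ = 11.4×10⁻⁶×82×170 + 9.2×10⁻⁶×82×400 = 0.4607 mm.
The rigid supports impose zero overall length change; the single axial force P common to all segments must satisfy P Σ Lᵢ/(AᵢEᵢ) = δ_free.
Σ Lᵢ/(AᵢEᵢ) = 170/(280×34×10³) + 400/(1900×116×10³) = 1.967×10⁻⁵ mm/N.
Hence P = δ_free / Σ(L/AE) = 0.4607/1.967×10⁻⁵ = 23.42 kN (tensile).
σ_{concrete} = P / A = 23420 / 280 = 83.64 MPa.

σ ≈ 83.6 MPa (tensile)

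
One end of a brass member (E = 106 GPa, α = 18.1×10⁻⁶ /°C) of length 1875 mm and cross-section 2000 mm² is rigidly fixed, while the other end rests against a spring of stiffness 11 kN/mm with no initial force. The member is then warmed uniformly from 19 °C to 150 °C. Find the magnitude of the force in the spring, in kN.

If the spring were absent the member would lengthen by αΔT L = 18.1×10⁻⁶ × 131 × 1875 = 4.446 mm.
With a force P in the spring, the elastic change of the member is PL/(AE) and that of the spring is P/k; compatibility requires their sum to equal δ_free.
So P = δ_free / [L/(AE) + 1/k] = 4.446 / [ 1875/(2000×106×10³) + 1/(11×10³) ].
P = 4.446 / 9.975×10⁻⁵ = 44570 N.

P ≈ 44.6 kN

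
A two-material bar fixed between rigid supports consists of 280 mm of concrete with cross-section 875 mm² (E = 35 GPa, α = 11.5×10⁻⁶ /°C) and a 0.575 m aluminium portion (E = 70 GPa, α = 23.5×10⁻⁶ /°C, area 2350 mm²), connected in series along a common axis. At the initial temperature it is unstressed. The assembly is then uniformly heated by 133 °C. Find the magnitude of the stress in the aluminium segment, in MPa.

σ ≈ 74.9 MPa (compressive)

With the walls removed the bar would change length by δ_free = Σ αᵢΔT Lᵢ = 11.5×10⁻⁶×133×280 + 23.5×10⁻⁶×133×575 = 2.225 mm.
The rigid supports impose zero overall length change; the single axial force P common to all segments must satisfy P Σ Lᵢ/(AᵢEᵢ) = δ_free.
The series flexibility is Σ Lᵢ/(AᵢEᵢ) = 280/(875×35×10³) + 575/(2350×70×10³) = 1.264×10⁻⁵ mm/N.
P = 2.225 / 1.264×10⁻⁵ = 176100 N = 176.1 kN, compressive.
σ_{aluminium} = P / A = 176100 / 2350 = 74.93 MPa.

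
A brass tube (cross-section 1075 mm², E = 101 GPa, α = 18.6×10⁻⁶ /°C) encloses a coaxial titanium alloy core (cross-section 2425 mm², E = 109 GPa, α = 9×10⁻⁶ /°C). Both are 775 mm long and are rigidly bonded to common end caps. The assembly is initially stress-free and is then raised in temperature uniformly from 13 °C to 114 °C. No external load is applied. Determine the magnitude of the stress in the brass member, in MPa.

Equilibrium of a rigid end plate with no external load gives equal and opposite internal forces ±P in the two members. Since α_{brass} > α_{titanium alloy}, heating drives the brass into compression and the titanium alloy into tension.
Equating the net (thermal + elastic) strains gives |α₁ − α₂|·ΔT = P·[1/(A₁E₁) + 1/(A₂E₂)].
|α₁ − α₂|·ΔT = 9.6×10⁻⁶ × 101 = 0.0009696.
1/(A₁E₁) + 1/(A₂E₂) = 1/(1075×101×10³) + 1/(2425×109×10³) = 1.299×10⁻⁸ N⁻¹.
So P = 0.0009696 / 1.299×10⁻⁸ = 74.62 kN.
σ_{brass} = P/A₁ = 74620/1075 = 69.42 MPa, compressive.

σ ≈ 69.4 MPa (compressive)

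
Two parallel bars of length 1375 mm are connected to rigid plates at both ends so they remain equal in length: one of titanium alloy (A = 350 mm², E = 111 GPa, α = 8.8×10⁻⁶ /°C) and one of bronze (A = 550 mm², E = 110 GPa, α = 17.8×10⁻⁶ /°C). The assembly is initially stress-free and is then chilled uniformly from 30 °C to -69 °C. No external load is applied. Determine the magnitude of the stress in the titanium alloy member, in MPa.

The bronze has the larger α, so on cooling it would change length more than the titanium alloy if both were free. The rigid plates force a common final length, so the bronze is put into tension and the titanium alloy into compression, with equal and opposite forces P (no external load).
Setting the final lengths equal and cancelling L: (α₁ − α₂)ΔT = P/(A₁E₁) + P/(A₂E₂).
|α₁ − α₂|·ΔT = 9×10⁻⁶ × 99 = 0.000891.
1/(A₁E₁) + 1/(A₂E₂) = 1/(350×111×10³) + 1/(550×110×10³) = 4.227×10⁻⁸ N⁻¹.
P = 0.000891 / 4.227×10⁻⁸ = 21080 N = 21.08 kN.
σ_{titanium alloy} = P/A₁ = 21080/350 = 60.23 MPa, compressive.

σ ≈ 60.2 MPa (compressive)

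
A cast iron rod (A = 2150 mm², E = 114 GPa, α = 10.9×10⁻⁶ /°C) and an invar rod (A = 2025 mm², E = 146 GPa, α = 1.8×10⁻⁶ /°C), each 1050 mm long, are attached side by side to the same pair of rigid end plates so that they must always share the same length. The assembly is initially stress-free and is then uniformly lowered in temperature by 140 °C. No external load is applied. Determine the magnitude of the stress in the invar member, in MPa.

Both members must finish at the same length. With the larger α, the cast iron tends to over-contract; the plates restrain it, putting the cast iron in tension and the invar in compression. With no external load the two internal forces are equal and opposite, magnitude P.
Compatibility of the two members (thermal + elastic change equal): (α₁ − α₂)ΔT = P·[1/(A₁E₁) + 1/(A₂E₂)].
|α₁ − α₂|·ΔT = 9.1×10⁻⁶ × 140 = 0.001274.
1/(A₁E₁) + 1/(A₂E₂) = 1/(2150×114×10³) + 1/(2025×146×10³) = 7.462×10⁻⁹ N⁻¹.
So P = 0.001274 / 7.462×10⁻⁹ = 170.7 kN.
σ_{invar} = P/A₂ = 170700/2025 = 84.31 MPa, compressive.

σ ≈ 84.3 MPa (compressive)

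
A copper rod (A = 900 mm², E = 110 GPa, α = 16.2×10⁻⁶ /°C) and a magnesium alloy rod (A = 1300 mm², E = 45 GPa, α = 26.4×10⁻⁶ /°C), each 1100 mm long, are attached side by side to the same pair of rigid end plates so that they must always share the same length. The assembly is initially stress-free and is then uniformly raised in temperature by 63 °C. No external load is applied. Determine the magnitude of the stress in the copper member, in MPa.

σ ≈ 26.3 MPa (tensile)

The magnesium alloy has the larger α, so on heating it would change length more than the copper if both were free. The rigid plates force a common final length, so the magnesium alloy is put into compression and the copper into tension, with equal and opposite forces P (no external load).
Compatibility of the two members (thermal + elastic change equal): (α₁ − α₂)ΔT = P·[1/(A₁E₁) + 1/(A₂E₂)].
|α₁ − α₂|·ΔT = 10.2×10⁻⁶ × 63 = 0.0006426.
1/(A₁E₁) + 1/(A₂E₂) = 1/(900×110×10³) + 1/(1300×45×10³) = 2.72×10⁻⁸ N⁻¹.
P = 0.0006426 / 2.72×10⁻⁸ = 23630 N = 23.63 kN.
σ_{copper} = P/A₁ = 23630/900 = 26.25 MPa, tensile.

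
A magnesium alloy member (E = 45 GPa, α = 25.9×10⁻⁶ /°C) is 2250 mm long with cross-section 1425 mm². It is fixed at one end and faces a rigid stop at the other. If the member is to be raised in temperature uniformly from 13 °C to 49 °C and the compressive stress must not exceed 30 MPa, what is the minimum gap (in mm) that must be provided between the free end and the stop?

g ≈ 0.598 mm

With no wall the member would lengthen by αΔT L = 25.9×10⁻⁶ × 36 × 2250 = 2.098 mm.
A stress of 30 MPa corresponds to the wall pushing the member back by σL/E = 30×2250/(45×10³) = 1.5 mm.
The gap must absorb the remainder: g_min = 2.098 − 1.5 = 0.5979 mm.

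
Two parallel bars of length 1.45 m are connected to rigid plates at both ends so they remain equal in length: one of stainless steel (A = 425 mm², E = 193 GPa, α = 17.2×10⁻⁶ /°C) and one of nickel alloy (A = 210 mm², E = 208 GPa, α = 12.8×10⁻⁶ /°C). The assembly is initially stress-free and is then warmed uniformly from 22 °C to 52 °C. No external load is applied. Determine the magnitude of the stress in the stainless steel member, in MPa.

σ ≈ 8.85 MPa (compressive)

Both members must finish at the same length. With the larger α, the stainless steel tends to over-expand; the plates restrain it, putting the stainless steel in compression and the nickel alloy in tension. With no external load the two internal forces are equal and opposite, magnitude P.
Equating the net (thermal + elastic) strains gives |α₁ − α₂|·ΔT = P·[1/(A₁E₁) + 1/(A₂E₂)].
|α₁ − α₂|·ΔT = 4.4×10⁻⁶ × 30 = 0.000132.
1/(A₁E₁) + 1/(A₂E₂) = 1/(425×193×10³) + 1/(210×208×10³) = 3.509×10⁻⁸ N⁻¹.
So P = 0.000132 / 3.509×10⁻⁸ = 3.762 kN.
σ_{stainless steel} = P/A₁ = 3762/425 = 8.852 MPa, compressive.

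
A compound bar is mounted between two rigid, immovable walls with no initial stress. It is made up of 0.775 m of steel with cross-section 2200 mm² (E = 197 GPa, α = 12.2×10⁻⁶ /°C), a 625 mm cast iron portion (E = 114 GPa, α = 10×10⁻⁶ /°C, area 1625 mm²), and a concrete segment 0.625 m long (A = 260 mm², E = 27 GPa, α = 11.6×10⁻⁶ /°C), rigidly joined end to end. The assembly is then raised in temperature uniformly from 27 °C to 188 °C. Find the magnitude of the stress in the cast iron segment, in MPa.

σ ≈ 24.1 MPa (compressive)

Free thermal expansion of the whole bar: Σ αᵢΔT Lᵢ = 12.2×10⁻⁶×161×775 + 10×10⁻⁶×161×625 + 11.6×10⁻⁶×161×625 = 3.696 mm.
Since the ends are fixed, an axial force P builds up, equal in every segment, with P · Σ Lᵢ/(AᵢEᵢ) = δ_free.
The series flexibility is Σ Lᵢ/(AᵢEᵢ) = 775/(2200×197×10³) + 625/(1625×114×10³) + 625/(260×27×10³) = 9.419×10⁻⁵ mm/N.
Hence P = δ_free / Σ(L/AE) = 3.696/9.419×10⁻⁵ = 39.24 kN (compressive).
σ_{cast iron} = P / A = 39240 / 1625 = 24.15 MPa.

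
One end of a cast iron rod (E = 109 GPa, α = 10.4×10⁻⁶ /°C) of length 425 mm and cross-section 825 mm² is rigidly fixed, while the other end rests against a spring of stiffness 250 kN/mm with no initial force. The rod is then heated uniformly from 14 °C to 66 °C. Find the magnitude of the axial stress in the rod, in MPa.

σ ≈ 31.9 MPa (compressive)

Free thermal expansion: δ_free = αΔT L = 10.4×10⁻⁶ × 52 × 425 = 0.2298 mm.
Let P be the compressive force at the spring. The rod shortens elastically by PL/(AE) and the spring compresses by P/k; together these equal δ_free.
P [ L/(AE) + 1/k ] = δ_free → P [ 425/(825×109×10³) + 1/(250×10³) ] = 0.2298.
P = 0.2298 / 8.726×10⁻⁶ = 26340 N.
σ = P/A = 26340/825 = 31.93 MPa.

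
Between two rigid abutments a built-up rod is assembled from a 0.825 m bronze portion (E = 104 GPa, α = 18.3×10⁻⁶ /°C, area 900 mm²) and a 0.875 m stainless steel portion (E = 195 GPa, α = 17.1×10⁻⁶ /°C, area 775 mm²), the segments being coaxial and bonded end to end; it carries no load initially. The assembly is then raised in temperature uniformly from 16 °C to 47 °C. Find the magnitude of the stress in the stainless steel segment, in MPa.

σ ≈ 82.3 MPa (compressive)

With the walls removed the bar would change length by δ_free = Σ αᵢΔT Lᵢ = 18.3×10⁻⁶×31×825 + 17.1×10⁻⁶×31×875 = 0.9319 mm.
The rigid supports impose zero overall length change; the single axial force P common to all segments must satisfy P Σ Lᵢ/(AᵢEᵢ) = δ_free.
Σ Lᵢ/(AᵢEᵢ) = 825/(900×104×10³) + 875/(775×195×10³) = 1.46×10⁻⁵ mm/N.
P = 0.9319 / 1.46×10⁻⁵ = 63810 N = 63.81 kN, compressive.
σ_{stainless steel} = P / A = 63810 / 775 = 82.33 MPa.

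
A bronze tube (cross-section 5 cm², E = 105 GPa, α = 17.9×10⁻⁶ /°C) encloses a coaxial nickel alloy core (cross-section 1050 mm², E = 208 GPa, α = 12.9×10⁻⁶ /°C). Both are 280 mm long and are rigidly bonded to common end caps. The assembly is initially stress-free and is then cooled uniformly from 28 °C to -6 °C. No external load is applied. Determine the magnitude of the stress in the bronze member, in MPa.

The bronze has the larger α, so on cooling it would change length more than the nickel alloy if both were free. The rigid plates force a common final length, so the bronze is put into tension and the nickel alloy into compression, with equal and opposite forces P (no external load).
Compatibility of the two members (thermal + elastic change equal): (α₁ − α₂)ΔT = P·[1/(A₁E₁) + 1/(A₂E₂)].
|α₁ − α₂|·ΔT = 5×10⁻⁶ × 34 = 0.00017.
1/(A₁E₁) + 1/(A₂E₂) = 1/(500×105×10³) + 1/(1050×208×10³) = 2.363×10⁻⁸ N⁻¹.
P = 0.00017 / 2.363×10⁻⁸ = 7195 N = 7.195 kN.
σ_{bronze} = P/A₁ = 7195/500 = 14.39 MPa, tensile.

σ ≈ 14.4 MPa (tensile)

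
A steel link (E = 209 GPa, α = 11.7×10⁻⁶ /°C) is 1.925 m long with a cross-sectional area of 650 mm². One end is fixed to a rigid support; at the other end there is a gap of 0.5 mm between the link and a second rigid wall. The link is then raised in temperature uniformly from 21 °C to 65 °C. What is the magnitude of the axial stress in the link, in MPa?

Free thermal elongation = αΔT L = 11.7×10⁻⁶ × 44 × 1925 = 0.991 mm.
This exceeds the 0.5 mm gap, so the wall pushes back. The portion of expansion that must be recovered elastically is δ_free − gap = 0.991 − 0.5 = 0.491 mm.
So σ = E(δ_free − g)/L = 209×10³ × 0.491/1925 = 53.31 MPa.

σ ≈ 53.3 MPa (compressive)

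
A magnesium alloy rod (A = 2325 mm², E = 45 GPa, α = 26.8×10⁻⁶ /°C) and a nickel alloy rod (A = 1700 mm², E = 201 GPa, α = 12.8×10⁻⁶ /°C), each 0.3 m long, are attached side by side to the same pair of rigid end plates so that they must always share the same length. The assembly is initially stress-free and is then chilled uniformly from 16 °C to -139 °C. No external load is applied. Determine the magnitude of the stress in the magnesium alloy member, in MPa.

σ ≈ 74.8 MPa (tensile)

The magnesium alloy has the larger α, so on cooling it would change length more than the nickel alloy if both were free. The rigid plates force a common final length, so the magnesium alloy is put into tension and the nickel alloy into compression, with equal and opposite forces P (no external load).
Setting the final lengths equal and cancelling L: (α₁ − α₂)ΔT = P/(A₁E₁) + P/(A₂E₂).
|α₁ − α₂|·ΔT = 14×10⁻⁶ × 155 = 0.00217.
1/(A₁E₁) + 1/(A₂E₂) = 1/(2325×45×10³) + 1/(1700×201×10³) = 1.248×10⁻⁸ N⁻¹.
So P = 0.00217 / 1.248×10⁻⁸ = 173.8 kN.
σ_{magnesium alloy} = P/A₁ = 173800/2325 = 74.76 MPa, tensile.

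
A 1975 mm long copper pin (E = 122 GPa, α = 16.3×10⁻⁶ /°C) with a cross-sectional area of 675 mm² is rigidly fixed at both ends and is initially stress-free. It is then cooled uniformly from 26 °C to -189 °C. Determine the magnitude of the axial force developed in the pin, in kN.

P ≈ 289 kN (tensile)

With zero net strain, σ = E·αΔT = 122 GPa × 16.3×10⁻⁶ × 215 = 427.5 MPa.
P = AEαΔT = 675 × 122×10³ × 16.3×10⁻⁶ × 215 = 288.6 kN (tensile).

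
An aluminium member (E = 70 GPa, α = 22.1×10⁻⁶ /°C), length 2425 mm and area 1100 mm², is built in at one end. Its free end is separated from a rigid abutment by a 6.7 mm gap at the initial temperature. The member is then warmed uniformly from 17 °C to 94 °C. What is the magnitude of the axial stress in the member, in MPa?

Unrestrained expansion: δ_free = αΔT L = 22.1×10⁻⁶ × 77 × 2425 = 4.127 mm.
This is smaller than the 6.7 mm clearance, so the member expands freely without reaching the stop — the stress is zero.

σ ≈ 0 MPa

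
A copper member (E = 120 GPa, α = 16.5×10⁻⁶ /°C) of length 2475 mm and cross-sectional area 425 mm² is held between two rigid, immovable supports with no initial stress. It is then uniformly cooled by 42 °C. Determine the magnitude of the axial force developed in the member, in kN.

Full restraint means ε = 0, so the stress is σ = EαΔT = 120×10³ × 16.5×10⁻⁶ × 42 = 83.16 MPa.
Axial force P = σA = 83.16 × 425 = 35340 N = 35.34 kN, tensile.

P ≈ 35.3 kN (tensile)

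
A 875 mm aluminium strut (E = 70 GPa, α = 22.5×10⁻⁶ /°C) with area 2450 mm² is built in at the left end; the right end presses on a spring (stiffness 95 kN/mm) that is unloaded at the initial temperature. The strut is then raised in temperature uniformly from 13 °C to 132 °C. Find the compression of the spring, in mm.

δ ≈ 1.58 mm

If the spring were absent the strut would lengthen by αΔT L = 22.5×10⁻⁶ × 119 × 875 = 2.343 mm.
With a force P in the spring, the elastic change of the strut is PL/(AE) and that of the spring is P/k; compatibility requires their sum to equal δ_free.
P [ L/(AE) + 1/k ] = δ_free → P [ 875/(2450×70×10³) + 1/(95×10³) ] = 2.343.
P = 2.343 / 1.563×10⁻⁵ = 149900 N.
Spring compression = P/k = 149900/(95×10³) = 1.578 mm.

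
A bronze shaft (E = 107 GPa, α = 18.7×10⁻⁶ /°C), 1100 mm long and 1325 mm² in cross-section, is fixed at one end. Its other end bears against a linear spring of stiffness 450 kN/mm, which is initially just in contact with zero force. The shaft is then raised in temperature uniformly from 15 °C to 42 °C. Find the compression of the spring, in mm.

δ ≈ 0.124 mm

Free thermal expansion: δ_free = αΔT L = 18.7×10⁻⁶ × 27 × 1100 = 0.5554 mm.
Let P be the compressive force at the spring. The shaft shortens elastically by PL/(AE) and the spring compresses by P/k; together these equal δ_free.
P [ L/(AE) + 1/k ] = δ_free → P [ 1100/(1325×107×10³) + 1/(450×10³) ] = 0.5554.
P = 0.5554 / 9.981×10⁻⁶ = 55640 N.
Spring compression = P/k = 55640/(450×10³) = 0.1237 mm.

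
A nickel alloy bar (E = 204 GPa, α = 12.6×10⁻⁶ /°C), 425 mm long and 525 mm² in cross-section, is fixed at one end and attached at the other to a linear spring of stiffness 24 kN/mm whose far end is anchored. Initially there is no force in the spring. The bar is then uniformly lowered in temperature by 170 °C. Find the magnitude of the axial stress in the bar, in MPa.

σ ≈ 38 MPa (tensile)

Free thermal contraction: δ_free = αΔT L = 12.6×10⁻⁶ × 170 × 425 = 0.9103 mm.
Let P be the tensile force in the spring. The bar extends elastically by PL/(AE) and the spring stretches by P/k; together these equal δ_free.
So P = δ_free / [L/(AE) + 1/k] = 0.9103 / [ 425/(525×204×10³) + 1/(24×10³) ].
P = 0.9103 / 4.563×10⁻⁵ = 19950 N.
σ = P/A = 19950/525 = 38 MPa.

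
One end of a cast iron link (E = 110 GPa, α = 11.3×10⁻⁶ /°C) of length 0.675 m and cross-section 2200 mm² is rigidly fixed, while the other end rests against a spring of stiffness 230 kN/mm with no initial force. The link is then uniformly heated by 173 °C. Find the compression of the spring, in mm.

δ ≈ 0.804 mm

If the spring were absent the link would lengthen by αΔT L = 11.3×10⁻⁶ × 173 × 675 = 1.32 mm.
With a force P in the spring, the elastic change of the link is PL/(AE) and that of the spring is P/k; compatibility requires their sum to equal δ_free.
So P = δ_free / [L/(AE) + 1/k] = 1.32 / [ 675/(2200×110×10³) + 1/(230×10³) ].
P = 1.32 / 7.137×10⁻⁶ = 184900 N.
Spring compression = P/k = 184900/(230×10³) = 0.8039 mm.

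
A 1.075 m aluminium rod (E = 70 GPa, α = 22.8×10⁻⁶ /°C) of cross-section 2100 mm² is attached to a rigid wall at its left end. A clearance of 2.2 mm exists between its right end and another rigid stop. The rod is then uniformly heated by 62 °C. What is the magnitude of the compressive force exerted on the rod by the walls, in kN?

P ≈ 0 kN

If the wall were absent the rod would grow by αΔT L = 22.8×10⁻⁶ × 62 × 1075 = 1.52 mm.
Since δ_free = 1.52 mm is less than the 2.2 mm gap, the rod never touches the wall. No axial force develops.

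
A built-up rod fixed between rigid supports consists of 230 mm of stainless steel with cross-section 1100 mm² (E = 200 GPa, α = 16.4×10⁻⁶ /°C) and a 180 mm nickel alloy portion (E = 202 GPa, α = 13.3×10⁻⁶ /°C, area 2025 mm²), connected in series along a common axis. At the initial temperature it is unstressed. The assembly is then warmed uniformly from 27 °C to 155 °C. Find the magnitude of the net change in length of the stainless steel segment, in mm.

Free thermal expansion of the whole bar: Σ αᵢΔT Lᵢ = 16.4×10⁻⁶×128×230 + 13.3×10⁻⁶×128×180 = 0.7892 mm.
Since the ends are fixed, an axial force P builds up, equal in every segment, with P · Σ Lᵢ/(AᵢEᵢ) = δ_free.
Σ Lᵢ/(AᵢEᵢ) = 230/(1100×200×10³) + 180/(2025×202×10³) = 1.485×10⁻⁶ mm/N.
So P = 0.7892 / 1.485×10⁻⁶ = 531.3 kN, compressive.
For the stainless steel segment, free thermal change = 16.4×10⁻⁶×128×230 = 0.4828 mm and elastic change from P = 531300×230/(1100×200×10³) = 0.5555 mm; these oppose, so the net change is 0.0726 mm (segment shortens).

|ΔL| ≈ 0.0726 mm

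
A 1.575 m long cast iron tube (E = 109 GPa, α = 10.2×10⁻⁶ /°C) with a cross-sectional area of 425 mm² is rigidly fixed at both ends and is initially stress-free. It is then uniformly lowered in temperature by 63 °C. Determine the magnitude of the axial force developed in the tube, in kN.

P ≈ 29.8 kN (tensile)

Full restraint means ε = 0, so the stress is σ = EαΔT = 109×10³ × 10.2×10⁻⁶ × 63 = 70.04 MPa.
Axial force P = σA = 70.04 × 425 = 29770 N = 29.77 kN, tensile.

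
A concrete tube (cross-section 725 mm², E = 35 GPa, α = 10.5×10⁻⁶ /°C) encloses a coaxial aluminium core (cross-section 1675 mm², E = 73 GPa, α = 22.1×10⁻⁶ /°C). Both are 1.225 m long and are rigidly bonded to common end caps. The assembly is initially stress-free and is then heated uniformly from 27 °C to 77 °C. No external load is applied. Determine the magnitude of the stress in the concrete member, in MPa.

σ ≈ 16.8 MPa (tensile)

Equilibrium of a rigid end plate with no external load gives equal and opposite internal forces ±P in the two members. Since α_{aluminium} > α_{concrete}, heating drives the aluminium into compression and the concrete into tension.
Setting the final lengths equal and cancelling L: (α₁ − α₂)ΔT = P/(A₁E₁) + P/(A₂E₂).
|α₁ − α₂|·ΔT = 11.6×10⁻⁶ × 50 = 0.00058.
1/(A₁E₁) + 1/(A₂E₂) = 1/(725×35×10³) + 1/(1675×73×10³) = 4.759×10⁻⁸ N⁻¹.
So P = 0.00058 / 4.759×10⁻⁸ = 12.19 kN.
σ_{concrete} = P/A₁ = 12190/725 = 16.81 MPa, tensile.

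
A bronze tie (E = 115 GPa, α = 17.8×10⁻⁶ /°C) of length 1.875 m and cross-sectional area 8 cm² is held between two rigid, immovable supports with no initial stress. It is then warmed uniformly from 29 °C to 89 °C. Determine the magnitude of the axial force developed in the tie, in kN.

P ≈ 98.3 kN (compressive)

Full restraint means ε = 0, so the stress is σ = EαΔT = 115×10³ × 17.8×10⁻⁶ × 60 = 122.8 MPa.
P = AEαΔT = 800 × 115×10³ × 17.8×10⁻⁶ × 60 = 98.26 kN (compressive).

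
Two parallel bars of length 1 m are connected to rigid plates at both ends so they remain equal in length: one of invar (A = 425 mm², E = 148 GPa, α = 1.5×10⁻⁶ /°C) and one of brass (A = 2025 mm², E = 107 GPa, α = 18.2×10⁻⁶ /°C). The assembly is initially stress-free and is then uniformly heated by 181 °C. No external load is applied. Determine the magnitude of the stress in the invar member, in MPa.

σ ≈ 347 MPa (tensile)

Equilibrium of a rigid end plate with no external load gives equal and opposite internal forces ±P in the two members. Since α_{brass} > α_{invar}, heating drives the brass into compression and the invar into tension.
Setting the final lengths equal and cancelling L: (α₁ − α₂)ΔT = P/(A₁E₁) + P/(A₂E₂).
|α₁ − α₂|·ΔT = 16.7×10⁻⁶ × 181 = 0.003023.
1/(A₁E₁) + 1/(A₂E₂) = 1/(425×148×10³) + 1/(2025×107×10³) = 2.051×10⁻⁸ N⁻¹.
P = 0.003023 / 2.051×10⁻⁸ = 147400 N = 147.4 kN.
σ_{invar} = P/A₁ = 147400/425 = 346.7 MPa, tensile.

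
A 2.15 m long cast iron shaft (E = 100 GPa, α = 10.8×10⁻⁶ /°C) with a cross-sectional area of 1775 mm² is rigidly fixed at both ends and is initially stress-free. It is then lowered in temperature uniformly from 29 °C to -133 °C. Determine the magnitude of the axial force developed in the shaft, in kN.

The ends cannot move, so σ = EαΔT = 100×10³ × 10.8×10⁻⁶ × 162 = 175 MPa.
Axial force P = σA = 175 × 1775 = 310600 N = 310.6 kN, tensile.

P ≈ 311 kN (tensile)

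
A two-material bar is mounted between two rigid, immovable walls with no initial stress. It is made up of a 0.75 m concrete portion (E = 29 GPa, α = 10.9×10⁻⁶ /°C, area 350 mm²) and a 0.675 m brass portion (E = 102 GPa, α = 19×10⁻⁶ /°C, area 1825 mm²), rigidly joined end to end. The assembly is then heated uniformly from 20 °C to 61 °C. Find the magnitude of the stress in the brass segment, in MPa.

With the walls removed the bar would change length by δ_free = Σ αᵢΔT Lᵢ = 10.9×10⁻⁶×41×750 + 19×10⁻⁶×41×675 = 0.861 mm.
Since the ends are fixed, an axial force P builds up, equal in every segment, with P · Σ Lᵢ/(AᵢEᵢ) = δ_free.
Σ Lᵢ/(AᵢEᵢ) = 750/(350×29×10³) + 675/(1825×102×10³) = 7.752×10⁻⁵ mm/N.
So P = 0.861 / 7.752×10⁻⁵ = 11.11 kN, compressive.
σ_{brass} = P / A = 11110 / 1825 = 6.086 MPa.

σ ≈ 6.09 MPa (compressive)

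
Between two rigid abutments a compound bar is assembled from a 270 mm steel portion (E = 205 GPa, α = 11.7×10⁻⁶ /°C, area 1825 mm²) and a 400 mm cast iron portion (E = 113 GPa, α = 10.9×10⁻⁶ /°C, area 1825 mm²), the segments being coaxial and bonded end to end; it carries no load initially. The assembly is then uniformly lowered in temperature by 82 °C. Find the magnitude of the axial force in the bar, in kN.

P ≈ 232 kN (tensile)

With the walls removed the bar would change length by δ_free = Σ αᵢΔT Lᵢ = 11.7×10⁻⁶×82×270 + 10.9×10⁻⁶×82×400 = 0.6166 mm.
Since the ends are fixed, an axial force P builds up, equal in every segment, with P · Σ Lᵢ/(AᵢEᵢ) = δ_free.
The series flexibility is Σ Lᵢ/(AᵢEᵢ) = 270/(1825×205×10³) + 400/(1825×113×10³) = 2.661×10⁻⁶ mm/N.
P = 0.6166 / 2.661×10⁻⁶ = 231700 N = 231.7 kN, tensile.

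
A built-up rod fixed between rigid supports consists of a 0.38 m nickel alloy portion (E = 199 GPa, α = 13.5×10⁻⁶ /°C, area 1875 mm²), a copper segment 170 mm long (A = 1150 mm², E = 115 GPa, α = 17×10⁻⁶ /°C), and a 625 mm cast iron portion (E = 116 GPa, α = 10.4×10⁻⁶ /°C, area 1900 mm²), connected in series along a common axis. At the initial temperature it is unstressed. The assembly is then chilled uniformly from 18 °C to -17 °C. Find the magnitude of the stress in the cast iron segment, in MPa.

σ ≈ 52 MPa (tensile)

Free thermal contraction of the whole bar: Σ αᵢΔT Lᵢ = 13.5×10⁻⁶×35×380 + 17×10⁻⁶×35×170 + 10.4×10⁻⁶×35×625 = 0.5082 mm.
Since the ends are fixed, an axial force P builds up, equal in every segment, with P · Σ Lᵢ/(AᵢEᵢ) = δ_free.
The series flexibility is Σ Lᵢ/(AᵢEᵢ) = 380/(1875×199×10³) + 170/(1150×115×10³) + 625/(1900×116×10³) = 5.14×10⁻⁶ mm/N.
So P = 0.5082 / 5.14×10⁻⁶ = 98.88 kN, tensile.
σ_{cast iron} = P / A = 98880 / 1900 = 52.04 MPa.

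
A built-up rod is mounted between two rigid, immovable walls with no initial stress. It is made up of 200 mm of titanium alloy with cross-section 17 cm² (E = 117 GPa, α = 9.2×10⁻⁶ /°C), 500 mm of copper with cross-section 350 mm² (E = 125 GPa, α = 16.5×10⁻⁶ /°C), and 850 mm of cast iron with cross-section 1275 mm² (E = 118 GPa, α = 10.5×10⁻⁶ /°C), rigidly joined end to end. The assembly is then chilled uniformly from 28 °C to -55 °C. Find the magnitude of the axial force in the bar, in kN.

P ≈ 87.3 kN (tensile)

With the walls removed the bar would change length by δ_free = Σ αᵢΔT Lᵢ = 9.2×10⁻⁶×83×200 + 16.5×10⁻⁶×83×500 + 10.5×10⁻⁶×83×850 = 1.578 mm.
Since the ends are fixed, an axial force P builds up, equal in every segment, with P · Σ Lᵢ/(AᵢEᵢ) = δ_free.
Σ Lᵢ/(AᵢEᵢ) = 200/(1700×117×10³) + 500/(350×125×10³) + 850/(1275×118×10³) = 1.808×10⁻⁵ mm/N.
So P = 1.578 / 1.808×10⁻⁵ = 87.27 kN, tensile.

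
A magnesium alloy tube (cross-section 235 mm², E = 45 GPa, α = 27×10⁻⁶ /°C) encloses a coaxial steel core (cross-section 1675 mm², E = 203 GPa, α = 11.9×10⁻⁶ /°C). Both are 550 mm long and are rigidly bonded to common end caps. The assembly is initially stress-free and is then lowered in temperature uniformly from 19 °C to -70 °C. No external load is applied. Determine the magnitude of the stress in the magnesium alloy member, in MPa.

σ ≈ 58.7 MPa (tensile)

Both members must finish at the same length. With the larger α, the magnesium alloy tends to over-contract; the plates restrain it, putting the magnesium alloy in tension and the steel in compression. With no external load the two internal forces are equal and opposite, magnitude P.
Setting the final lengths equal and cancelling L: (α₁ − α₂)ΔT = P/(A₁E₁) + P/(A₂E₂).
|α₁ − α₂|·ΔT = 15.1×10⁻⁶ × 89 = 0.001344.
1/(A₁E₁) + 1/(A₂E₂) = 1/(235×45×10³) + 1/(1675×203×10³) = 9.75×10⁻⁸ N⁻¹.
So P = 0.001344 / 9.75×10⁻⁸ = 13.78 kN.
σ_{magnesium alloy} = P/A₁ = 13780/235 = 58.65 MPa, tensile.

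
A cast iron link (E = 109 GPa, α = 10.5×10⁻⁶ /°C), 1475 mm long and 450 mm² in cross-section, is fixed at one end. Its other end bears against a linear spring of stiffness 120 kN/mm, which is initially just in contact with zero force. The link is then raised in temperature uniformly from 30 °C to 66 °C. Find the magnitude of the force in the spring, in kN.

The unrestrained thermal change is αΔT L = 10.5×10⁻⁶ × 36 × 1475 = 0.5575 mm.
With a force P in the spring, the elastic change of the link is PL/(AE) and that of the spring is P/k; compatibility requires their sum to equal δ_free.
So P = δ_free / [L/(AE) + 1/k] = 0.5575 / [ 1475/(450×109×10³) + 1/(120×10³) ].
P = 0.5575 / 3.84×10⁻⁵ = 14520 N.

P ≈ 14.5 kN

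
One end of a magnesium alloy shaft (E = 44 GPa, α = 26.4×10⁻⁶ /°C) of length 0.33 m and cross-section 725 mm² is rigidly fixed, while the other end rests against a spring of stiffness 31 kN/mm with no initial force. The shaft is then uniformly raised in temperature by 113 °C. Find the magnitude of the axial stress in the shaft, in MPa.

σ ≈ 31.9 MPa (compressive)

Free thermal expansion: δ_free = αΔT L = 26.4×10⁻⁶ × 113 × 330 = 0.9845 mm.
Let P be the compressive force at the spring. The shaft shortens elastically by PL/(AE) and the spring compresses by P/k; together these equal δ_free.
So P = δ_free / [L/(AE) + 1/k] = 0.9845 / [ 330/(725×44×10³) + 1/(31×10³) ].
P = 0.9845 / 4.26×10⁻⁵ = 23110 N.
σ = P/A = 23110/725 = 31.87 MPa.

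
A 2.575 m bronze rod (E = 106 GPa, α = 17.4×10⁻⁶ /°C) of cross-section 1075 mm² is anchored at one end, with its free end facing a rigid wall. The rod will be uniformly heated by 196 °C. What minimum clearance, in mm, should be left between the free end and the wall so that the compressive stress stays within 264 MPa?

Free expansion if unrestrained: δ_free = αΔT L = 17.4×10⁻⁶ × 196 × 2575 = 8.782 mm.
At the allowable stress the elastic shortening the wall may impose is σL/E = 264 × 2575 / (106×10³) = 6.413 mm.
The gap must absorb the remainder: g_min = 8.782 − 6.413 = 2.369 mm.

g ≈ 2.37 mm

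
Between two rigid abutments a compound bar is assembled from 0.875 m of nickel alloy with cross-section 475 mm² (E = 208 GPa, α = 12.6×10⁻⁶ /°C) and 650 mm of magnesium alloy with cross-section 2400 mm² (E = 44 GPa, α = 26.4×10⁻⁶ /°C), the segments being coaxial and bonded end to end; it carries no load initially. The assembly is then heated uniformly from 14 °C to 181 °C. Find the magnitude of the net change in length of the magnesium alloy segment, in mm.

|ΔL| ≈ 0.936 mm

If the supports were absent, the total length change would be Σ αᵢΔT Lᵢ = 12.6×10⁻⁶×167×875 + 26.4×10⁻⁶×167×650 = 4.707 mm.
Since the ends are fixed, an axial force P builds up, equal in every segment, with P · Σ Lᵢ/(AᵢEᵢ) = δ_free.
Σ Lᵢ/(AᵢEᵢ) = 875/(475×208×10³) + 650/(2400×44×10³) = 1.501×10⁻⁵ mm/N.
Hence P = δ_free / Σ(L/AE) = 4.707/1.501×10⁻⁵ = 313.6 kN (compressive).
For the magnesium alloy segment, free thermal change = 26.4×10⁻⁶×167×650 = 2.866 mm and elastic change from P = 313600×650/(2400×44×10³) = 1.93 mm; these oppose, so the net change is 0.936 mm (segment lengthens).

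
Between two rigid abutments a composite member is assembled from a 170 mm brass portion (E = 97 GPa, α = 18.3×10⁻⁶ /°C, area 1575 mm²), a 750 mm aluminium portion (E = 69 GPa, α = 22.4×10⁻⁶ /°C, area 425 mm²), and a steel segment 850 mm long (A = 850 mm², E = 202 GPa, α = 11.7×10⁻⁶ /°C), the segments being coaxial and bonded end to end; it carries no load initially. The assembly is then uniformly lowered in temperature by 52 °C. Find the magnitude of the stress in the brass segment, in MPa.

σ ≈ 31.2 MPa (tensile)

Free thermal contraction of the whole bar: Σ αᵢΔT Lᵢ = 18.3×10⁻⁶×52×170 + 22.4×10⁻⁶×52×750 + 11.7×10⁻⁶×52×850 = 1.553 mm.
The walls prevent any net length change, so an axial force P (same in every segment) develops. Compatibility: P · Σ Lᵢ/(AᵢEᵢ) = δ_free.
The series flexibility is Σ Lᵢ/(AᵢEᵢ) = 170/(1575×97×10³) + 750/(425×69×10³) + 850/(850×202×10³) = 3.164×10⁻⁵ mm/N.
Hence P = δ_free / Σ(L/AE) = 1.553/3.164×10⁻⁵ = 49.07 kN (tensile).
σ_{brass} = P / A = 49070 / 1575 = 31.16 MPa.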